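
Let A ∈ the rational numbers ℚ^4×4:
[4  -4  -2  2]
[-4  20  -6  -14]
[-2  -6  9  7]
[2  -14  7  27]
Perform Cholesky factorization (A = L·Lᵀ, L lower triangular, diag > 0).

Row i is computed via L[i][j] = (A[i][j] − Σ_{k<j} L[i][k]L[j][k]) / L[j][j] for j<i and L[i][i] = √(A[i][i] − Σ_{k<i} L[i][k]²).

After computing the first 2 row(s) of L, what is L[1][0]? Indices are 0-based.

L[1][0] = -2

Step 1: L[0][0] = √(4) = 2.
  L[1][0] = (-4) / L[0][0] = -2.
Step 2: L[1][1] = √(16) = 4.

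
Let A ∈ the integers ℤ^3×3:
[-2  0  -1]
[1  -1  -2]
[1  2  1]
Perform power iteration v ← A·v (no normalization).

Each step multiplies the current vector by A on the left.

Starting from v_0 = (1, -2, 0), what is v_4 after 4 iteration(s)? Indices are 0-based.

v_0 = (1, -2, 0).
v_1 = A·v_0 = (-2, 3, -3).
v_2 = A·v_1 = (7, 1, 1).
v_3 = A·v_2 = (-15, 4, 10).
v_4 = A·v_3 = (20, -39, 3).

v_4 = (20, -39, 3)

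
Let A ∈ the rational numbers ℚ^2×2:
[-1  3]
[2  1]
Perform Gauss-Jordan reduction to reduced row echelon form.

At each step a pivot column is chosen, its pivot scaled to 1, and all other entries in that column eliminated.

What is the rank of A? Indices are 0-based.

step 1: normalize row 0 (÷-1) = (1, -3)
  row 1: subtract 2×row0 = (0, 7)
step 2: normalize row 1 (÷7) = (0, 1)
  row 0: subtract -3×row1 = (1, 0)

rank = 2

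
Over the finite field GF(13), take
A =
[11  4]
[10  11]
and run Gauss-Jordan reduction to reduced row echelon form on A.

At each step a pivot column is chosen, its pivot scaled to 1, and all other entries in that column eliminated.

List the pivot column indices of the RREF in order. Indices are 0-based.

step 1: normalize row 0 (÷11) = (1, 11)
  row 1: subtract 10×row0 = (0, 5)
step 2: normalize row 1 (÷5) = (0, 1)
  row 0: subtract 11×row1 = (1, 0)

pivot columns: 0, 1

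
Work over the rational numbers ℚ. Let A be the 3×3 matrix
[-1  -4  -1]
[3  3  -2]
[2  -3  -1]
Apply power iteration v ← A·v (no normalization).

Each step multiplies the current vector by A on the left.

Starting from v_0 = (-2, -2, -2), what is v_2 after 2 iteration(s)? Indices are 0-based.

v_2 = (16, 4, 44)

v_0 = (-2, -2, -2).
v_1 = A·v_0 = (12, -8, 4).
v_2 = A·v_1 = (16, 4, 44).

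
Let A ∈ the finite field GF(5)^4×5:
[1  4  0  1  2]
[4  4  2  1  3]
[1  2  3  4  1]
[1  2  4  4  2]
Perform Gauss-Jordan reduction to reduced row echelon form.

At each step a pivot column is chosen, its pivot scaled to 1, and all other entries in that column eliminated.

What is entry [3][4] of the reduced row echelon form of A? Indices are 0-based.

M[3][4] = 3

pivot(0,0)=1: scale R0 → (1, 4, 0, 1, 2)
  clear (1,0): R1 −= (4)R0 → (0, 3, 2, 2, 0)
  clear (2,0): R2 −= (1)R0 → (0, 3, 3, 3, 4)
  clear (3,0): R3 −= (1)R0 → (0, 3, 4, 3, 0)
pivot(1,1)=3: scale R1 → (0, 1, 4, 4, 0)
  clear (0,1): R0 −= (4)R1 → (1, 0, 4, 0, 2)
  clear (2,1): R2 −= (3)R1 → (0, 0, 1, 1, 4)
  clear (3,1): R3 −= (3)R1 → (0, 0, 2, 1, 0)
pivot(2,2)=1: scale R2 → (0, 0, 1, 1, 4)
  clear (0,2): R0 −= (4)R2 → (1, 0, 0, 1, 1)
  clear (1,2): R1 −= (4)R2 → (0, 1, 0, 0, 4)
  clear (3,2): R3 −= (2)R2 → (0, 0, 0, 4, 2)
pivot(3,3)=4: scale R3 → (0, 0, 0, 1, 3)
  clear (0,3): R0 −= (1)R3 → (1, 0, 0, 0, 3)
  clear (2,3): R2 −= (1)R3 → (0, 0, 1, 0, 1)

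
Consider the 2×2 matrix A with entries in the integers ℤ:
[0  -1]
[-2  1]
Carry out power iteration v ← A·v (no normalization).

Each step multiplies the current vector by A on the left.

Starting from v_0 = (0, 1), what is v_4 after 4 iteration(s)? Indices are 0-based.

v_4 = (-5, 11)

v_0 = (0, 1).
v_1 = A·v_0 = (-1, 1).
v_2 = A·v_1 = (-1, 3).
v_3 = A·v_2 = (-3, 5).
v_4 = A·v_3 = (-5, 11).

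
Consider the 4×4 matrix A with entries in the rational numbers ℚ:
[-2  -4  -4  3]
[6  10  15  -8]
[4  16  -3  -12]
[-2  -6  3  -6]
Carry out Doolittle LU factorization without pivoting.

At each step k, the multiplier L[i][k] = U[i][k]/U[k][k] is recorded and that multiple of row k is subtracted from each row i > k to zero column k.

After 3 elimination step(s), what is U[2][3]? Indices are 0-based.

U[2][3] = -2

[col 0] pivot -2
  R1 -= -3*R0 → (0, -2, 3, 1)  (L[1][0] := -3)
  R2 -= -2*R0 → (0, 8, -11, -6)  (L[2][0] := -2)
  R3 -= 1*R0 → (0, -2, 7, -9)  (L[3][0] := 1)
[col 1] pivot -2
  R2 -= -4*R1 → (0, 0, 1, -2)  (L[2][1] := -4)
  R3 -= 1*R1 → (0, 0, 4, -10)  (L[3][1] := 1)
[col 2] pivot 1
  R3 -= 4*R2 → (0, 0, 0, -2)  (L[3][2] := 4)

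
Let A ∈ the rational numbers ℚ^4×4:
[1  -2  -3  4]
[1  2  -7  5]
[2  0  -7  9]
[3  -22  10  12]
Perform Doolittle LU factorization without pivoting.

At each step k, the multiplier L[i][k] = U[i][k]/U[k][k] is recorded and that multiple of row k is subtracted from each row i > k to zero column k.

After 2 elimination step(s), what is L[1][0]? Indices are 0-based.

Step 1: pivot at (0,0) is 1.
  row1 ← row1 − (1)·row0  ⇒  L[1][0]=1, U row1=(0, 4, -4, 1)
  row2 ← row2 − (2)·row0  ⇒  L[2][0]=2, U row2=(0, 4, -1, 1)
  row3 ← row3 − (3)·row0  ⇒  L[3][0]=3, U row3=(0, -16, 19, 0)
Step 2: pivot at (1,1) is 4.
  row2 ← row2 − (1)·row1  ⇒  L[2][1]=1, U row2=(0, 0, 3, 0)
  row3 ← row3 − (-4)·row1  ⇒  L[3][1]=-4, U row3=(0, 0, 3, 4)

L[1][0] = 1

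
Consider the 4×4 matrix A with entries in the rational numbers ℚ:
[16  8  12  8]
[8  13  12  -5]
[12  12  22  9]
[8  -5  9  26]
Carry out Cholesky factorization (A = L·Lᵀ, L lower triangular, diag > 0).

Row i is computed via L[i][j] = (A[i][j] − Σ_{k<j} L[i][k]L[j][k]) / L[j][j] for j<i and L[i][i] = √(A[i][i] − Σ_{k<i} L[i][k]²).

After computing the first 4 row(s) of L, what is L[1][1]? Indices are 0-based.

Step 1: L[0][0] = √(16) = 4.
  L[1][0] = (8) / L[0][0] = 2.
Step 2: L[1][1] = √(9) = 3.
  L[2][0] = (12) / L[0][0] = 3.
  L[2][1] = (6) / L[1][1] = 2.
Step 3: L[2][2] = √(9) = 3.
  L[3][0] = (8) / L[0][0] = 2.
  L[3][1] = (-9) / L[1][1] = -3.
  L[3][2] = (9) / L[2][2] = 3.
Step 4: L[3][3] = √(4) = 2.

L[1][1] = 3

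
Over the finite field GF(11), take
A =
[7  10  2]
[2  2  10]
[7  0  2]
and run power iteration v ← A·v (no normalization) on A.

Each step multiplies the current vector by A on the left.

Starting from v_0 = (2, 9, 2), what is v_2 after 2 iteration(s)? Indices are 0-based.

v_2 = (2, 7, 0)

v_0 = (2, 9, 2).
v_1 = A·v_0 = (9, 9, 7).
v_2 = A·v_1 = (2, 7, 0).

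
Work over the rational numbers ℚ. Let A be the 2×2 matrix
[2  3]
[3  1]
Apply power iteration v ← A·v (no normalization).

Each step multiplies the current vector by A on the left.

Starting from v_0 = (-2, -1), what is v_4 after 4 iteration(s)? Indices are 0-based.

v_4 = (-707, -595)

v_0 = (-2, -1).
v_1 = A·v_0 = (-7, -7).
v_2 = A·v_1 = (-35, -28).
v_3 = A·v_2 = (-154, -133).
v_4 = A·v_3 = (-707, -595).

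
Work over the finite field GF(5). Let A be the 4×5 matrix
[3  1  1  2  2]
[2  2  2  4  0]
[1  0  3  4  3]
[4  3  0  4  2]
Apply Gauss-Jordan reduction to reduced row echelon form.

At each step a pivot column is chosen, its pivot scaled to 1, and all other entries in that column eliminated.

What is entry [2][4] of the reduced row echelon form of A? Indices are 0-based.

M[2][4] = 2

step 1: normalize row 0 (÷3) = (1, 2, 2, 4, 4)
  row 1: subtract 2×row0 = (0, 3, 3, 1, 2)
  row 2: subtract 1×row0 = (0, 3, 1, 0, 4)
  row 3: subtract 4×row0 = (0, 0, 2, 3, 1)
step 2: normalize row 1 (÷3) = (0, 1, 1, 2, 4)
  row 0: subtract 2×row1 = (1, 0, 0, 0, 1)
  row 2: subtract 3×row1 = (0, 0, 3, 4, 2)
step 3: normalize row 2 (÷3) = (0, 0, 1, 3, 4)
  row 1: subtract 1×row2 = (0, 1, 0, 4, 0)
  row 3: subtract 2×row2 = (0, 0, 0, 2, 3)
step 4: normalize row 3 (÷2) = (0, 0, 0, 1, 4)
  row 1: subtract 4×row3 = (0, 1, 0, 0, 4)
  row 2: subtract 3×row3 = (0, 0, 1, 0, 2)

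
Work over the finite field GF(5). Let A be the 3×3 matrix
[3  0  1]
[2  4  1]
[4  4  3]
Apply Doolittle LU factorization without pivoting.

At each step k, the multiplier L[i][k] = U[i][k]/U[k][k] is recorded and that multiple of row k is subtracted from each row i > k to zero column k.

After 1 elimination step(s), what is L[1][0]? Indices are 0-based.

L[1][0] = 4

[col 0] pivot 3
  R1 -= 4*R0 → (0, 4, 2)  (L[1][0] := 4)
  R2 -= 3*R0 → (0, 4, 0)  (L[2][0] := 3)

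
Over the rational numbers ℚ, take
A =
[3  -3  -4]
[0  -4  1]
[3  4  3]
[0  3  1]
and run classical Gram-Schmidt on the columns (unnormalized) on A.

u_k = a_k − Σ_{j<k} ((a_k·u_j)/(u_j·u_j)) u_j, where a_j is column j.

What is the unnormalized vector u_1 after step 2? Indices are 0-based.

u_1 = (-7/2, -4, 7/2, 3)

Step 1: u_0 = a_0 = (3, 0, 3, 0).
Step 2: u_1 = a_1 − (1/6)·u_0 = (-7/2, -4, 7/2, 3).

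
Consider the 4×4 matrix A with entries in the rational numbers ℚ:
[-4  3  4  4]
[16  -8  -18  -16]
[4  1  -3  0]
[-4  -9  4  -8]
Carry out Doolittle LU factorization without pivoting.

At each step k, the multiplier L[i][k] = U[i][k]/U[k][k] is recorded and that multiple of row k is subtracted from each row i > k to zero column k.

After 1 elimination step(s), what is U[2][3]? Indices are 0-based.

U[2][3] = 4

Step 1: pivot at (0,0) is -4.
  row1 ← row1 − (-4)·row0  ⇒  L[1][0]=-4, U row1=(0, 4, -2, 0)
  row2 ← row2 − (-1)·row0  ⇒  L[2][0]=-1, U row2=(0, 4, 1, 4)
  row3 ← row3 − (1)·row0  ⇒  L[3][0]=1, U row3=(0, -12, 0, -12)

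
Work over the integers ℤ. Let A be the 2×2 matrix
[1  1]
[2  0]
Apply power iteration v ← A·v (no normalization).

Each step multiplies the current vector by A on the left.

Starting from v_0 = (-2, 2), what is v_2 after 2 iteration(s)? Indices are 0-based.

v_2 = (-4, 0)

v_0 = (-2, 2).
v_1 = A·v_0 = (0, -4).
v_2 = A·v_1 = (-4, 0).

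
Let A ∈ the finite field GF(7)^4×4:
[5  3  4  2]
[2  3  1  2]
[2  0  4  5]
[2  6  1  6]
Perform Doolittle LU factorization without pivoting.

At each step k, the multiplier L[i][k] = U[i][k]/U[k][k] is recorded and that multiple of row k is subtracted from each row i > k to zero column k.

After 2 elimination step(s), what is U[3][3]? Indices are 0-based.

U[3][3] = 2

Step 1: pivot at (0,0) is 5.
  row1 ← row1 − (6)·row0  ⇒  L[1][0]=6, U row1=(0, 6, 5, 4)
  row2 ← row2 − (6)·row0  ⇒  L[2][0]=6, U row2=(0, 3, 1, 0)
  row3 ← row3 − (6)·row0  ⇒  L[3][0]=6, U row3=(0, 2, 5, 1)
Step 2: pivot at (1,1) is 6.
  row2 ← row2 − (4)·row1  ⇒  L[2][1]=4, U row2=(0, 0, 2, 5)
  row3 ← row3 − (5)·row1  ⇒  L[3][1]=5, U row3=(0, 0, 1, 2)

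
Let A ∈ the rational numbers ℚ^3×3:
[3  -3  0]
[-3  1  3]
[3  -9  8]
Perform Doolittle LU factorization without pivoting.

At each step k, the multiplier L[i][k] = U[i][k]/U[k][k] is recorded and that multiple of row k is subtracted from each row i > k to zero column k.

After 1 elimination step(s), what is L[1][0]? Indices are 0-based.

[col 0] pivot 3
  R1 -= -1*R0 → (0, -2, 3)  (L[1][0] := -1)
  R2 -= 1*R0 → (0, -6, 8)  (L[2][0] := 1)

L[1][0] = -1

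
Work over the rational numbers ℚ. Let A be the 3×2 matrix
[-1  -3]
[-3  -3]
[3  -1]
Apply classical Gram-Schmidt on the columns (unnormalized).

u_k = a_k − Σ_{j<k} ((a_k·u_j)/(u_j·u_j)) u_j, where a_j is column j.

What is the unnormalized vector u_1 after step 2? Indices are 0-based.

u_1 = (-48/19, -30/19, -46/19)

Step 1: u_0 = a_0 = (-1, -3, 3).
Step 2: u_1 = a_1 − (9/19)·u_0 = (-48/19, -30/19, -46/19).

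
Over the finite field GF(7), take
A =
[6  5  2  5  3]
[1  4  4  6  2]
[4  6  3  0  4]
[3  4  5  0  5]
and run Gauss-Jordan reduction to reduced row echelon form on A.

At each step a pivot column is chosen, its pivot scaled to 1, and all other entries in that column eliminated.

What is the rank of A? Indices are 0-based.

[1] R0 /= 6  ⇒  (1, 2, 5, 2, 4)
     R1 -= 1·R0  ⇒  (0, 2, 6, 4, 5)
     R2 -= 4·R0  ⇒  (0, 5, 4, 6, 2)
     R3 -= 3·R0  ⇒  (0, 5, 4, 1, 0)
[2] R1 /= 2  ⇒  (0, 1, 3, 2, 6)
     R0 -= 2·R1  ⇒  (1, 0, 6, 5, 6)
     R2 -= 5·R1  ⇒  (0, 0, 3, 3, 0)
     R3 -= 5·R1  ⇒  (0, 0, 3, 5, 5)
[3] R2 /= 3  ⇒  (0, 0, 1, 1, 0)
     R0 -= 6·R2  ⇒  (1, 0, 0, 6, 6)
     R1 -= 3·R2  ⇒  (0, 1, 0, 6, 6)
     R3 -= 3·R2  ⇒  (0, 0, 0, 2, 5)
[4] R3 /= 2  ⇒  (0, 0, 0, 1, 6)
     R0 -= 6·R3  ⇒  (1, 0, 0, 0, 5)
     R1 -= 6·R3  ⇒  (0, 1, 0, 0, 5)
     R2 -= 1·R3  ⇒  (0, 0, 1, 0, 1)

rank = 4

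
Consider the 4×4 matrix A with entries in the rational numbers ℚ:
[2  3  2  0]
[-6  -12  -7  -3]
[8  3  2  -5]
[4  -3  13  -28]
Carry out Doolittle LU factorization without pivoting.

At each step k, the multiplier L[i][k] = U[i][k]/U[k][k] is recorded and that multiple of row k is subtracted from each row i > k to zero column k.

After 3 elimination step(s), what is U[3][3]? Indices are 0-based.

U[3][3] = -3

Step 1: pivot at (0,0) is 2.
  row1 ← row1 − (-3)·row0  ⇒  L[1][0]=-3, U row1=(0, -3, -1, -3)
  row2 ← row2 − (4)·row0  ⇒  L[2][0]=4, U row2=(0, -9, -6, -5)
  row3 ← row3 − (2)·row0  ⇒  L[3][0]=2, U row3=(0, -9, 9, -28)
Step 2: pivot at (1,1) is -3.
  row2 ← row2 − (3)·row1  ⇒  L[2][1]=3, U row2=(0, 0, -3, 4)
  row3 ← row3 − (3)·row1  ⇒  L[3][1]=3, U row3=(0, 0, 12, -19)
Step 3: pivot at (2,2) is -3.
  row3 ← row3 − (-4)·row2  ⇒  L[3][2]=-4, U row3=(0, 0, 0, -3)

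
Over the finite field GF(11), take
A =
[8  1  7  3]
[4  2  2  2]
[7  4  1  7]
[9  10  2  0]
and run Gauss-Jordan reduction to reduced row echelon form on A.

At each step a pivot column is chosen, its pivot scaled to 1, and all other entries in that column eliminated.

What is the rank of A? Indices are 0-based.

[1] R0 /= 8  ⇒  (1, 7, 5, 10)
     R1 -= 4·R0  ⇒  (0, 7, 4, 6)
     R2 -= 7·R0  ⇒  (0, 10, 10, 3)
     R3 -= 9·R0  ⇒  (0, 2, 1, 9)
[2] R1 /= 7  ⇒  (0, 1, 10, 4)
     R0 -= 7·R1  ⇒  (1, 0, 1, 4)
     R2 -= 10·R1  ⇒  (0, 0, 9, 7)
     R3 -= 2·R1  ⇒  (0, 0, 3, 1)
[3] R2 /= 9  ⇒  (0, 0, 1, 2)
     R0 -= 1·R2  ⇒  (1, 0, 0, 2)
     R1 -= 10·R2  ⇒  (0, 1, 0, 6)
     R3 -= 3·R2  ⇒  (0, 0, 0, 6)
[4] R3 /= 6  ⇒  (0, 0, 0, 1)
     R0 -= 2·R3  ⇒  (1, 0, 0, 0)
     R1 -= 6·R3  ⇒  (0, 1, 0, 0)
     R2 -= 2·R3  ⇒  (0, 0, 1, 0)

rank = 4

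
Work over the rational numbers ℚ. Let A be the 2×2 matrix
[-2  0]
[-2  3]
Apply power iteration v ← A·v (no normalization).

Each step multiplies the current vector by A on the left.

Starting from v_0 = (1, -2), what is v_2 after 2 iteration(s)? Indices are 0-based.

v_0 = (1, -2).
v_1 = A·v_0 = (-2, -8).
v_2 = A·v_1 = (4, -20).

v_2 = (4, -20)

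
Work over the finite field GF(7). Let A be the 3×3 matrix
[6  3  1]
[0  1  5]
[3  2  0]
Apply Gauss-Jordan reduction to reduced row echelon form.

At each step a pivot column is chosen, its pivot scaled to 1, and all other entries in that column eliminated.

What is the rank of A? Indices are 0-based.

step 1: normalize row 0 (÷6) = (1, 4, 6)
  row 2: subtract 3×row0 = (0, 4, 3)
step 2: normalize row 1 (÷1) = (0, 1, 5)
  row 0: subtract 4×row1 = (1, 0, 0)
  row 2: subtract 4×row1 = (0, 0, 4)
step 3: normalize row 2 (÷4) = (0, 0, 1)
  row 1: subtract 5×row2 = (0, 1, 0)

rank = 3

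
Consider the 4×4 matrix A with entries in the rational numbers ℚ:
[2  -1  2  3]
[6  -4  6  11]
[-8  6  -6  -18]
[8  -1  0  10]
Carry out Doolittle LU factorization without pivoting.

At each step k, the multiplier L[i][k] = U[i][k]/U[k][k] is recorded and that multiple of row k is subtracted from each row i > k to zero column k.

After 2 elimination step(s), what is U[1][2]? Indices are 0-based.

Step 1: pivot at (0,0) is 2.
  row1 ← row1 − (3)·row0  ⇒  L[1][0]=3, U row1=(0, -1, 0, 2)
  row2 ← row2 − (-4)·row0  ⇒  L[2][0]=-4, U row2=(0, 2, 2, -6)
  row3 ← row3 − (4)·row0  ⇒  L[3][0]=4, U row3=(0, 3, -8, -2)
Step 2: pivot at (1,1) is -1.
  row2 ← row2 − (-2)·row1  ⇒  L[2][1]=-2, U row2=(0, 0, 2, -2)
  row3 ← row3 − (-3)·row1  ⇒  L[3][1]=-3, U row3=(0, 0, -8, 4)

U[1][2] = 0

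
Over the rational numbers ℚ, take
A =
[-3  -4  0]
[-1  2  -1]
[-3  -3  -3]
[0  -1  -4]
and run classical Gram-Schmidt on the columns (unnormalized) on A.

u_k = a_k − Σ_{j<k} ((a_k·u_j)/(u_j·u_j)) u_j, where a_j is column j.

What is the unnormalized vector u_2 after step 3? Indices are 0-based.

Step 1: u_0 = a_0 = (-3, -1, -3, 0).
Step 2: u_1 = a_1 − (1)·u_0 = (-1, 3, 0, -1).
Step 3: u_2 = a_2 − (10/19)·u_0 − (1/11)·u_1 = (349/209, -156/209, -27/19, -43/11).

u_2 = (349/209, -156/209, -27/19, -43/11)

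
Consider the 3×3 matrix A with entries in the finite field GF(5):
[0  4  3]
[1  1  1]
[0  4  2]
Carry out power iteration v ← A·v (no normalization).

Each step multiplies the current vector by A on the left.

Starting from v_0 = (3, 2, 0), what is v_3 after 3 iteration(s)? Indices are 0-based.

v_0 = (3, 2, 0).
v_1 = A·v_0 = (3, 0, 3).
v_2 = A·v_1 = (4, 1, 1).
v_3 = A·v_2 = (2, 1, 1).

v_3 = (2, 1, 1)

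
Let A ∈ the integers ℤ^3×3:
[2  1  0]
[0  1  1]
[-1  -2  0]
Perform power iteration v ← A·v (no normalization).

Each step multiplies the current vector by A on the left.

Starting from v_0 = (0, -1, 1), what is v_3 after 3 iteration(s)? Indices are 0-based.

v_3 = (-2, 3, -2)

v_0 = (0, -1, 1).
v_1 = A·v_0 = (-1, 0, 2).
v_2 = A·v_1 = (-2, 2, 1).
v_3 = A·v_2 = (-2, 3, -2).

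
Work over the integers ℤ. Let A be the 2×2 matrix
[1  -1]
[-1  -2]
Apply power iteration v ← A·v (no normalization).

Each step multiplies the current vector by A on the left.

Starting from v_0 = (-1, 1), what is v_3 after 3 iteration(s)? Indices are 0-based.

v_3 = (-5, -7)

v_0 = (-1, 1).
v_1 = A·v_0 = (-2, -1).
v_2 = A·v_1 = (-1, 4).
v_3 = A·v_2 = (-5, -7).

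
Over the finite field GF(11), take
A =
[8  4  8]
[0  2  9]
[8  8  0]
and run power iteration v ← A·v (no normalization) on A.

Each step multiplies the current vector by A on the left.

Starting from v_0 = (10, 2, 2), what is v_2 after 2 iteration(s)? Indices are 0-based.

v_2 = (5, 6, 7)

v_0 = (10, 2, 2).
v_1 = A·v_0 = (5, 0, 8).
v_2 = A·v_1 = (5, 6, 7).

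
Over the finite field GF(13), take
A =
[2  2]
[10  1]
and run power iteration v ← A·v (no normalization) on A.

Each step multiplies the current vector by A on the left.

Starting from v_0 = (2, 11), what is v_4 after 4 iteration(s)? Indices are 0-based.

v_4 = (10, 2)

v_0 = (2, 11).
v_1 = A·v_0 = (0, 5).
v_2 = A·v_1 = (10, 5).
v_3 = A·v_2 = (4, 1).
v_4 = A·v_3 = (10, 2).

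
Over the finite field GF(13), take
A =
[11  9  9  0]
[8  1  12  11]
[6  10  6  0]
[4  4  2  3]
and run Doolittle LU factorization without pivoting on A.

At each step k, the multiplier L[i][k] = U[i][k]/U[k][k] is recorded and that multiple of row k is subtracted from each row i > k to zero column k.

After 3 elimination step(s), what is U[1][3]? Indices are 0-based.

k=0: U[0][0]=11
  eliminate (1,0): mult=9, new row 1: (0, 11, 9, 11); set L[1][0]=9
  eliminate (2,0): mult=10, new row 2: (0, 11, 7, 0); set L[2][0]=10
  eliminate (3,0): mult=11, new row 3: (0, 9, 7, 3); set L[3][0]=11
k=1: U[1][1]=11
  eliminate (2,1): mult=1, new row 2: (0, 0, 11, 2); set L[2][1]=1
  eliminate (3,1): mult=2, new row 3: (0, 0, 2, 7); set L[3][1]=2
k=2: U[2][2]=11
  eliminate (3,2): mult=12, new row 3: (0, 0, 0, 9); set L[3][2]=12

U[1][3] = 11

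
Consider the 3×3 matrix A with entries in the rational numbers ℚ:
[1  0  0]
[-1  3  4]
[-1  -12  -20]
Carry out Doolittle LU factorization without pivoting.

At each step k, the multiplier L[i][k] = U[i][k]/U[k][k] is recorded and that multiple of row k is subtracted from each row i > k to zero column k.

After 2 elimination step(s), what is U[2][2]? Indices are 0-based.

U[2][2] = -4

Step 1: pivot at (0,0) is 1.
  row1 ← row1 − (-1)·row0  ⇒  L[1][0]=-1, U row1=(0, 3, 4)
  row2 ← row2 − (-1)·row0  ⇒  L[2][0]=-1, U row2=(0, -12, -20)
Step 2: pivot at (1,1) is 3.
  row2 ← row2 − (-4)·row1  ⇒  L[2][1]=-4, U row2=(0, 0, -4)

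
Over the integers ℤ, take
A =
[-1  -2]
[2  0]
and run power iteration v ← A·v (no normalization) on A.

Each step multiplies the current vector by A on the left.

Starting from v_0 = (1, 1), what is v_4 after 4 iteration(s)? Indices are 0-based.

v_4 = (-9, 26)

v_0 = (1, 1).
v_1 = A·v_0 = (-3, 2).
v_2 = A·v_1 = (-1, -6).
v_3 = A·v_2 = (13, -2).
v_4 = A·v_3 = (-9, 26).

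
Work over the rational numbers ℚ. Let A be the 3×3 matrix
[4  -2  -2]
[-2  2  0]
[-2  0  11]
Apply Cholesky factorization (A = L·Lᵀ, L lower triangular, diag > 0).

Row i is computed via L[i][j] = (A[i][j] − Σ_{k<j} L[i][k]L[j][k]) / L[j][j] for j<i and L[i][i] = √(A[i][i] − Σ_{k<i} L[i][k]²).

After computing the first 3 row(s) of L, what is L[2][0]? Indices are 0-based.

L[2][0] = -1

Step 1: L[0][0] = √(4) = 2.
  L[1][0] = (-2) / L[0][0] = -1.
Step 2: L[1][1] = √(1) = 1.
  L[2][0] = (-2) / L[0][0] = -1.
  L[2][1] = (-1) / L[1][1] = -1.
Step 3: L[2][2] = √(9) = 3.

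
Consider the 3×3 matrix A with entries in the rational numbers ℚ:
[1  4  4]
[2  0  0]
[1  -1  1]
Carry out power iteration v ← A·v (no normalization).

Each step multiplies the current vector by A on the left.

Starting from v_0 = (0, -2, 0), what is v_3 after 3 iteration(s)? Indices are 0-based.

v_3 = (-88, 0, 10)

v_0 = (0, -2, 0).
v_1 = A·v_0 = (-8, 0, 2).
v_2 = A·v_1 = (0, -16, -6).
v_3 = A·v_2 = (-88, 0, 10).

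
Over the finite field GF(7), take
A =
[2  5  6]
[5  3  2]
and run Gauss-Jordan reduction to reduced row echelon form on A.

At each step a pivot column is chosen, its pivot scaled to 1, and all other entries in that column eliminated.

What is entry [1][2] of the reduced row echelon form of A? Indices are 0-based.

[1] R0 /= 2  ⇒  (1, 6, 3)
     R1 -= 5·R0  ⇒  (0, 1, 1)
[2] R1 /= 1  ⇒  (0, 1, 1)
     R0 -= 6·R1  ⇒  (1, 0, 4)

M[1][2] = 1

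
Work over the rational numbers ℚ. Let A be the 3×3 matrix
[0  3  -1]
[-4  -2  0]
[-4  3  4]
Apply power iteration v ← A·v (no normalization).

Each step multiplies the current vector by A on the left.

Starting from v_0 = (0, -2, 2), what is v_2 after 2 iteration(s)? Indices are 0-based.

v_0 = (0, -2, 2).
v_1 = A·v_0 = (-8, 4, 2).
v_2 = A·v_1 = (10, 24, 52).

v_2 = (10, 24, 52)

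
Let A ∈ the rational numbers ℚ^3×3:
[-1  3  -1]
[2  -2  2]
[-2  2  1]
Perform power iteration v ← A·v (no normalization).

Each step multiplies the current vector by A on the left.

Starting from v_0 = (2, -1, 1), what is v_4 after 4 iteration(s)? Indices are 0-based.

v_4 = (871, -974, 605)

v_0 = (2, -1, 1).
v_1 = A·v_0 = (-6, 8, -5).
v_2 = A·v_1 = (35, -38, 23).
v_3 = A·v_2 = (-172, 192, -123).
v_4 = A·v_3 = (871, -974, 605).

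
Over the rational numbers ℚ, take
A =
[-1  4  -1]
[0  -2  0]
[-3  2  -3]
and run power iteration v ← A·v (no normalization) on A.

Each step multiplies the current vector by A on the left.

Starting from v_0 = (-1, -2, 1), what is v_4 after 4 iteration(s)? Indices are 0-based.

v_4 = (400, -32, 1040)

v_0 = (-1, -2, 1).
v_1 = A·v_0 = (-8, 4, -4).
v_2 = A·v_1 = (28, -8, 44).
v_3 = A·v_2 = (-104, 16, -232).
v_4 = A·v_3 = (400, -32, 1040).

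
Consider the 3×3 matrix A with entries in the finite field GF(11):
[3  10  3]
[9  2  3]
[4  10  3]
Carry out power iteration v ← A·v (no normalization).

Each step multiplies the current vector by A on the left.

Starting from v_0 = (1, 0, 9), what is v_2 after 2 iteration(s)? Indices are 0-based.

v_2 = (4, 6, 1)

v_0 = (1, 0, 9).
v_1 = A·v_0 = (8, 3, 9).
v_2 = A·v_1 = (4, 6, 1).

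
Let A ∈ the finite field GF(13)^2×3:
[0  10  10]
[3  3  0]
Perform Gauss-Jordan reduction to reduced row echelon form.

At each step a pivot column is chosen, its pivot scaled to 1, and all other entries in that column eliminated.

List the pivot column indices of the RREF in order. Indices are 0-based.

pivot(0,0): swap R0↔R1
pivot(0,0)=3: scale R0 → (1, 1, 0)
pivot(1,1)=10: scale R1 → (0, 1, 1)
  clear (0,1): R0 −= (1)R1 → (1, 0, 12)

pivot columns: 0, 1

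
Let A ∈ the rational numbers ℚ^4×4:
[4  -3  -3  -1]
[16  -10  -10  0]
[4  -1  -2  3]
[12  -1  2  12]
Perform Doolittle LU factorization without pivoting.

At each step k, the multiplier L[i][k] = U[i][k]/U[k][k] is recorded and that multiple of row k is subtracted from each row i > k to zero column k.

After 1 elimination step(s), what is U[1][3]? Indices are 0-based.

U[1][3] = 4

k=0: U[0][0]=4
  eliminate (1,0): mult=4, new row 1: (0, 2, 2, 4); set L[1][0]=4
  eliminate (2,0): mult=1, new row 2: (0, 2, 1, 4); set L[2][0]=1
  eliminate (3,0): mult=3, new row 3: (0, 8, 11, 15); set L[3][0]=3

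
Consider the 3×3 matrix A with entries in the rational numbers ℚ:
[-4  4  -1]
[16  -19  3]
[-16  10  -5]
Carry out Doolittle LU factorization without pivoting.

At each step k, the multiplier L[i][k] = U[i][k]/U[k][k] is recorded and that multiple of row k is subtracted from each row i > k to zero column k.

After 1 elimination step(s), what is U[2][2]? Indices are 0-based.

U[2][2] = -1

Step 1: pivot at (0,0) is -4.
  row1 ← row1 − (-4)·row0  ⇒  L[1][0]=-4, U row1=(0, -3, -1)
  row2 ← row2 − (4)·row0  ⇒  L[2][0]=4, U row2=(0, -6, -1)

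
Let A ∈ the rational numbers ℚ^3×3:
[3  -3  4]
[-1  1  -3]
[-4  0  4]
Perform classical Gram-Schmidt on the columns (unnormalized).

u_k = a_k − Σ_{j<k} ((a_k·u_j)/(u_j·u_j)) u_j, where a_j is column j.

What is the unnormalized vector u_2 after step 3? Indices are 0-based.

Step 1: u_0 = a_0 = (3, -1, -4).
Step 2: u_1 = a_1 − (-5/13)·u_0 = (-24/13, 8/13, -20/13).
Step 3: u_2 = a_2 − (-1/26)·u_0 − (-5/2)·u_1 = (-1/2, -3/2, 0).

u_2 = (-1/2, -3/2, 0)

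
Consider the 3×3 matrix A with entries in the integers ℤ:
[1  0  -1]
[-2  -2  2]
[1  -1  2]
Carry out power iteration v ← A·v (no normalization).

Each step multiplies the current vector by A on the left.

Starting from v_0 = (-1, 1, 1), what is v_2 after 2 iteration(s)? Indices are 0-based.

v_0 = (-1, 1, 1).
v_1 = A·v_0 = (-2, 2, 0).
v_2 = A·v_1 = (-2, 0, -4).

v_2 = (-2, 0, -4)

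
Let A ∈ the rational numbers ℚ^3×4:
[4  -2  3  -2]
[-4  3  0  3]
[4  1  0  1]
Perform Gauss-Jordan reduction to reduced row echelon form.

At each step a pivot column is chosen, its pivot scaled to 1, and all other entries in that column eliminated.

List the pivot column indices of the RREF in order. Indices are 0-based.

[1] R0 /= 4  ⇒  (1, -1/2, 3/4, -1/2)
     R1 -= -4·R0  ⇒  (0, 1, 3, 1)
     R2 -= 4·R0  ⇒  (0, 3, -3, 3)
[2] R1 /= 1  ⇒  (0, 1, 3, 1)
     R0 -= -1/2·R1  ⇒  (1, 0, 9/4, 0)
     R2 -= 3·R1  ⇒  (0, 0, -12, 0)
[3] R2 /= -12  ⇒  (0, 0, 1, 0)
     R0 -= 9/4·R2  ⇒  (1, 0, 0, 0)
     R1 -= 3·R2  ⇒  (0, 1, 0, 1)

pivot columns: 0, 1, 2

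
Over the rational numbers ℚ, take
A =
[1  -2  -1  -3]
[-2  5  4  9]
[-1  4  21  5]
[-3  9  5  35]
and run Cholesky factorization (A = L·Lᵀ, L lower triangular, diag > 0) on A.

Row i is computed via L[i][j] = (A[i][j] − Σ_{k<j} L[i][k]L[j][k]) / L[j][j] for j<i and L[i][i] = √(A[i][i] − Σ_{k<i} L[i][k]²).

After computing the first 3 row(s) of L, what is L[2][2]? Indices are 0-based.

Step 1: L[0][0] = √(1) = 1.
  L[1][0] = (-2) / L[0][0] = -2.
Step 2: L[1][1] = √(1) = 1.
  L[2][0] = (-1) / L[0][0] = -1.
  L[2][1] = (2) / L[1][1] = 2.
Step 3: L[2][2] = √(16) = 4.

L[2][2] = 4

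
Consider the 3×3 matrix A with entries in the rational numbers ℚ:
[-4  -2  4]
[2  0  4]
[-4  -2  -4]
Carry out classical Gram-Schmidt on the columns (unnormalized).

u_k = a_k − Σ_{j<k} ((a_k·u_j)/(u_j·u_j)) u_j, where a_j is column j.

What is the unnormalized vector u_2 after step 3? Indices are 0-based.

Step 1: u_0 = a_0 = (-4, 2, -4).
Step 2: u_1 = a_1 − (4/9)·u_0 = (-2/9, -8/9, -2/9).
Step 3: u_2 = a_2 − (2/9)·u_0 − (-4)·u_1 = (4, 0, -4).

u_2 = (4, 0, -4)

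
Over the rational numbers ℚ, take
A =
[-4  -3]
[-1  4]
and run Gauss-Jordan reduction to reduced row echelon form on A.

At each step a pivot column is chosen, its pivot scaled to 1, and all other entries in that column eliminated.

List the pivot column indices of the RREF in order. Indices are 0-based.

pivot columns: 0, 1

[1] R0 /= -4  ⇒  (1, 3/4)
     R1 -= -1·R0  ⇒  (0, 19/4)
[2] R1 /= 19/4  ⇒  (0, 1)
     R0 -= 3/4·R1  ⇒  (1, 0)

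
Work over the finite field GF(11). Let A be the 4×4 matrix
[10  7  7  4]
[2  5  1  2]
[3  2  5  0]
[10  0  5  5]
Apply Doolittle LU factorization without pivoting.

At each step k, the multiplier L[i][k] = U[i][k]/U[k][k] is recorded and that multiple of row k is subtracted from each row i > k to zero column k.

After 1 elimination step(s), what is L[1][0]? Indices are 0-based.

L[1][0] = 9

Step 1: pivot at (0,0) is 10.
  row1 ← row1 − (9)·row0  ⇒  L[1][0]=9, U row1=(0, 8, 4, 10)
  row2 ← row2 − (8)·row0  ⇒  L[2][0]=8, U row2=(0, 1, 4, 1)
  row3 ← row3 − (1)·row0  ⇒  L[3][0]=1, U row3=(0, 4, 9, 1)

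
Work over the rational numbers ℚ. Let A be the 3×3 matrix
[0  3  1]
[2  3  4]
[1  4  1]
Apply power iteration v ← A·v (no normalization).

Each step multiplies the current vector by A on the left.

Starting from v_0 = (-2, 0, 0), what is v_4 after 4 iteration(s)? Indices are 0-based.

v_4 = (-592, -1084, -830)

v_0 = (-2, 0, 0).
v_1 = A·v_0 = (0, -4, -2).
v_2 = A·v_1 = (-14, -20, -18).
v_3 = A·v_2 = (-78, -160, -112).
v_4 = A·v_3 = (-592, -1084, -830).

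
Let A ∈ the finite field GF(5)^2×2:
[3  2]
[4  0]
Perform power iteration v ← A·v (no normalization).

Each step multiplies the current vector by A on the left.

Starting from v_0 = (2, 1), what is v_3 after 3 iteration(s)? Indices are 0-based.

v_3 = (4, 0)

v_0 = (2, 1).
v_1 = A·v_0 = (3, 3).
v_2 = A·v_1 = (0, 2).
v_3 = A·v_2 = (4, 0).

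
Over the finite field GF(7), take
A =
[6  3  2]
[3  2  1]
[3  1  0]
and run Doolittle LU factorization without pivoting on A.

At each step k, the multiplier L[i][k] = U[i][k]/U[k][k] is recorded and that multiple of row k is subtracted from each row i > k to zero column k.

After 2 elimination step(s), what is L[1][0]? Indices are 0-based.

k=0: U[0][0]=6
  eliminate (1,0): mult=4, new row 1: (0, 4, 0); set L[1][0]=4
  eliminate (2,0): mult=4, new row 2: (0, 3, 6); set L[2][0]=4
k=1: U[1][1]=4
  eliminate (2,1): mult=6, new row 2: (0, 0, 6); set L[2][1]=6

L[1][0] = 4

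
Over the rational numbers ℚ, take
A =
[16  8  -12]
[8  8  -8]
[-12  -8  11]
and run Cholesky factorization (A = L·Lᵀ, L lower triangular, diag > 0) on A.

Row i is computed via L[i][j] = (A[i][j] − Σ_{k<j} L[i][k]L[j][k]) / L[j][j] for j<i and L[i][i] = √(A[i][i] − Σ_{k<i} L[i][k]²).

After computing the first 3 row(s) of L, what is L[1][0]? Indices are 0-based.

Step 1: L[0][0] = √(16) = 4.
  L[1][0] = (8) / L[0][0] = 2.
Step 2: L[1][1] = √(4) = 2.
  L[2][0] = (-12) / L[0][0] = -3.
  L[2][1] = (-2) / L[1][1] = -1.
Step 3: L[2][2] = √(1) = 1.

L[1][0] = 2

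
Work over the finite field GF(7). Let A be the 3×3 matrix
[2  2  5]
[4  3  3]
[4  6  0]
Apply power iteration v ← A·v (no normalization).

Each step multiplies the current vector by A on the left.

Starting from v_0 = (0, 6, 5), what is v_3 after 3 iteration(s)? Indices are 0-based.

v_3 = (0, 2, 1)

v_0 = (0, 6, 5).
v_1 = A·v_0 = (2, 5, 1).
v_2 = A·v_1 = (5, 5, 3).
v_3 = A·v_2 = (0, 2, 1).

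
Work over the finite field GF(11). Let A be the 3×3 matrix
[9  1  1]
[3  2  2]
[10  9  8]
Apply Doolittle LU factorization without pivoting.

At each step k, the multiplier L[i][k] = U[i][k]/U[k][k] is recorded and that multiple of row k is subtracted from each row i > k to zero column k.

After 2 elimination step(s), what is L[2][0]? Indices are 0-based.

L[2][0] = 6

[col 0] pivot 9
  R1 -= 4*R0 → (0, 9, 9)  (L[1][0] := 4)
  R2 -= 6*R0 → (0, 3, 2)  (L[2][0] := 6)
[col 1] pivot 9
  R2 -= 4*R1 → (0, 0, 10)  (L[2][1] := 4)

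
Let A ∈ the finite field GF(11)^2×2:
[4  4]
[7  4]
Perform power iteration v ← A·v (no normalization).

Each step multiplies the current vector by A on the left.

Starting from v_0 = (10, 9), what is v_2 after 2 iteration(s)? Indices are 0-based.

v_2 = (2, 10)

v_0 = (10, 9).
v_1 = A·v_0 = (10, 7).
v_2 = A·v_1 = (2, 10).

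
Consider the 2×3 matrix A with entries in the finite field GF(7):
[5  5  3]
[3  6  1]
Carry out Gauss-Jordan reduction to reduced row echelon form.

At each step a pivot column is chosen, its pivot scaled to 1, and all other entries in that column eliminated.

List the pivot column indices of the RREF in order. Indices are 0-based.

pivot columns: 0, 1

step 1: normalize row 0 (÷5) = (1, 1, 2)
  row 1: subtract 3×row0 = (0, 3, 2)
step 2: normalize row 1 (÷3) = (0, 1, 3)
  row 0: subtract 1×row1 = (1, 0, 6)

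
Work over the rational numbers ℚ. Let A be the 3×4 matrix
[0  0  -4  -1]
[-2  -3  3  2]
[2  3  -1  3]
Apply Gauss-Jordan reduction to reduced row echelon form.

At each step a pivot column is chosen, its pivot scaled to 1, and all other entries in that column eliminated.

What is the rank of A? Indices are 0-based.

pivot(0,0): swap R0↔R1
pivot(0,0)=-2: scale R0 → (1, 3/2, -3/2, -1)
  clear (2,0): R2 −= (2)R0 → (0, 0, 2, 5)
col 1: no nonzero at/below row 1; advance.
pivot(1,2)=-4: scale R1 → (0, 0, 1, 1/4)
  clear (0,2): R0 −= (-3/2)R1 → (1, 3/2, 0, -5/8)
  clear (2,2): R2 −= (2)R1 → (0, 0, 0, 9/2)
pivot(2,3)=9/2: scale R2 → (0, 0, 0, 1)
  clear (0,3): R0 −= (-5/8)R2 → (1, 3/2, 0, 0)
  clear (1,3): R1 −= (1/4)R2 → (0, 0, 1, 0)

rank = 3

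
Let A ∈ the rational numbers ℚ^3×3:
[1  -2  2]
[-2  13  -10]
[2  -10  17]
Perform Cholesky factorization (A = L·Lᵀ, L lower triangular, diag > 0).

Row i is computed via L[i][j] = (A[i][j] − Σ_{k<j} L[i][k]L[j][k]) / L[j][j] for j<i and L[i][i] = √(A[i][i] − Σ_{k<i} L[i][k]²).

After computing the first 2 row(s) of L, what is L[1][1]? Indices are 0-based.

Step 1: L[0][0] = √(1) = 1.
  L[1][0] = (-2) / L[0][0] = -2.
Step 2: L[1][1] = √(9) = 3.

L[1][1] = 3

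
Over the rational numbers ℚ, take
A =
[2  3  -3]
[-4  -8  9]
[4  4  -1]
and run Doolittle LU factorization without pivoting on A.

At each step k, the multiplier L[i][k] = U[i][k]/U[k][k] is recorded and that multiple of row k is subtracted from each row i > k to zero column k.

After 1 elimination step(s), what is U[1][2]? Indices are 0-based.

U[1][2] = 3

k=0: U[0][0]=2
  eliminate (1,0): mult=-2, new row 1: (0, -2, 3); set L[1][0]=-2
  eliminate (2,0): mult=2, new row 2: (0, -2, 5); set L[2][0]=2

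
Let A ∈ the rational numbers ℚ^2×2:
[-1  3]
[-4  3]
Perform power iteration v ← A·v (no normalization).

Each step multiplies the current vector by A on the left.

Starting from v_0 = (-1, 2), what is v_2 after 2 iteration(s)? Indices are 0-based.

v_2 = (23, 2)

v_0 = (-1, 2).
v_1 = A·v_0 = (7, 10).
v_2 = A·v_1 = (23, 2).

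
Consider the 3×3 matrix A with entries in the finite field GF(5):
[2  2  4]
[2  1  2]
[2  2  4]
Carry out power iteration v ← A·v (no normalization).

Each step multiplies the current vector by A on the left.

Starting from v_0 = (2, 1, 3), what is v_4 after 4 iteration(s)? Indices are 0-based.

v_4 = (2, 2, 2)

v_0 = (2, 1, 3).
v_1 = A·v_0 = (3, 1, 3).
v_2 = A·v_1 = (0, 3, 0).
v_3 = A·v_2 = (1, 3, 1).
v_4 = A·v_3 = (2, 2, 2).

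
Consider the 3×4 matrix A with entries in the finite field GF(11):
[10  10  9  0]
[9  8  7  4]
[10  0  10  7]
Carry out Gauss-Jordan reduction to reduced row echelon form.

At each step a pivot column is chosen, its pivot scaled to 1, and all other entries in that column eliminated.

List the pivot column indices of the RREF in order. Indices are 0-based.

[1] R0 /= 10  ⇒  (1, 1, 2, 0)
     R1 -= 9·R0  ⇒  (0, 10, 0, 4)
     R2 -= 10·R0  ⇒  (0, 1, 1, 7)
[2] R1 /= 10  ⇒  (0, 1, 0, 7)
     R0 -= 1·R1  ⇒  (1, 0, 2, 4)
     R2 -= 1·R1  ⇒  (0, 0, 1, 0)
[3] R2 /= 1  ⇒  (0, 0, 1, 0)
     R0 -= 2·R2  ⇒  (1, 0, 0, 4)

pivot columns: 0, 1, 2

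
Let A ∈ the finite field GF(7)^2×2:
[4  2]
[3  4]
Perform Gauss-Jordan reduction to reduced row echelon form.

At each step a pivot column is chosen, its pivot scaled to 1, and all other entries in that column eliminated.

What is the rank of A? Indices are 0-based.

step 1: normalize row 0 (÷4) = (1, 4)
  row 1: subtract 3×row0 = (0, 6)
step 2: normalize row 1 (÷6) = (0, 1)
  row 0: subtract 4×row1 = (1, 0)

rank = 2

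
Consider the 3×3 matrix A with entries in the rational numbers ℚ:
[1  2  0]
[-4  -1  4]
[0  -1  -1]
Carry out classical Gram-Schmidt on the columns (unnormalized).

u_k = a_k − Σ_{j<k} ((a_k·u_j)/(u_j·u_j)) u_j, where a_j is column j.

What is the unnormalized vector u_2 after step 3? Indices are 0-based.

u_2 = (-2/11, -1/22, -7/22)

Step 1: u_0 = a_0 = (1, -4, 0).
Step 2: u_1 = a_1 − (6/17)·u_0 = (28/17, 7/17, -1).
Step 3: u_2 = a_2 − (-16/17)·u_0 − (15/22)·u_1 = (-2/11, -1/22, -7/22).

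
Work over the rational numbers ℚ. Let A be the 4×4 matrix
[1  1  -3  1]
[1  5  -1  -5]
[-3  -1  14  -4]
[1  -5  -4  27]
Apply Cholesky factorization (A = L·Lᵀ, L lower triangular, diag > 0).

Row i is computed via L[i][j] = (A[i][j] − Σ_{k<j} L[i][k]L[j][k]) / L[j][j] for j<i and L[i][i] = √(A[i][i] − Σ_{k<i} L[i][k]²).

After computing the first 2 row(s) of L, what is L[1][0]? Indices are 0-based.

L[1][0] = 1

Step 1: L[0][0] = √(1) = 1.
  L[1][0] = (1) / L[0][0] = 1.
Step 2: L[1][1] = √(4) = 2.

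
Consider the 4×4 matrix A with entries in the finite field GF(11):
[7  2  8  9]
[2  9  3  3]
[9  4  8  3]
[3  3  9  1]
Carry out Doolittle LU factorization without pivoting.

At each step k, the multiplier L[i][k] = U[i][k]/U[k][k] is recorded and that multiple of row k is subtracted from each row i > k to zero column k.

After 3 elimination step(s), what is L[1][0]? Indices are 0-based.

L[1][0] = 5

k=0: U[0][0]=7
  eliminate (1,0): mult=5, new row 1: (0, 10, 7, 2); set L[1][0]=5
  eliminate (2,0): mult=6, new row 2: (0, 3, 4, 4); set L[2][0]=6
  eliminate (3,0): mult=2, new row 3: (0, 10, 4, 5); set L[3][0]=2
k=1: U[1][1]=10
  eliminate (2,1): mult=8, new row 2: (0, 0, 3, 10); set L[2][1]=8
  eliminate (3,1): mult=1, new row 3: (0, 0, 8, 3); set L[3][1]=1
k=2: U[2][2]=3
  eliminate (3,2): mult=10, new row 3: (0, 0, 0, 2); set L[3][2]=10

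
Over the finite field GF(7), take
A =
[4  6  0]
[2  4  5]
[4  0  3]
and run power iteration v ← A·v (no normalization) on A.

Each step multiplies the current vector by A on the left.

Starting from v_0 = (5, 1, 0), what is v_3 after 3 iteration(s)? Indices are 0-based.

v_3 = (5, 5, 5)

v_0 = (5, 1, 0).
v_1 = A·v_0 = (5, 0, 6).
v_2 = A·v_1 = (6, 5, 3).
v_3 = A·v_2 = (5, 5, 5).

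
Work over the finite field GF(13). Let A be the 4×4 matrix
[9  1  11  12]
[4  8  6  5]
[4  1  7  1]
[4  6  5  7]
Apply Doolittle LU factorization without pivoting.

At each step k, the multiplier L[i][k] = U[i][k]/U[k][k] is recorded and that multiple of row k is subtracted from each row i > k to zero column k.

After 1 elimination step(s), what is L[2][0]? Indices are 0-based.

k=0: U[0][0]=9
  eliminate (1,0): mult=12, new row 1: (0, 9, 4, 4); set L[1][0]=12
  eliminate (2,0): mult=12, new row 2: (0, 2, 5, 0); set L[2][0]=12
  eliminate (3,0): mult=12, new row 3: (0, 7, 3, 6); set L[3][0]=12

L[2][0] = 12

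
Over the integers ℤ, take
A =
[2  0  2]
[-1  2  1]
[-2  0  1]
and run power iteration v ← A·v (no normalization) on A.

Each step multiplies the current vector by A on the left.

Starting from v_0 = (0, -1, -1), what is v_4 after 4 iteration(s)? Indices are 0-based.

v_4 = (18, 19, 27)

v_0 = (0, -1, -1).
v_1 = A·v_0 = (-2, -3, -1).
v_2 = A·v_1 = (-6, -5, 3).
v_3 = A·v_2 = (-6, -1, 15).
v_4 = A·v_3 = (18, 19, 27).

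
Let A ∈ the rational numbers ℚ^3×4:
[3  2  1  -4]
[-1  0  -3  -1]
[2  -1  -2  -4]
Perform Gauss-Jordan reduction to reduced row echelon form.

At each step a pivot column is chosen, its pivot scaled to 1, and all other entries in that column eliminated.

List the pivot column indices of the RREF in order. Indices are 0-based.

pivot columns: 0, 1, 2

[1] R0 /= 3  ⇒  (1, 2/3, 1/3, -4/3)
     R1 -= -1·R0  ⇒  (0, 2/3, -8/3, -7/3)
     R2 -= 2·R0  ⇒  (0, -7/3, -8/3, -4/3)
[2] R1 /= 2/3  ⇒  (0, 1, -4, -7/2)
     R0 -= 2/3·R1  ⇒  (1, 0, 3, 1)
     R2 -= -7/3·R1  ⇒  (0, 0, -12, -19/2)
[3] R2 /= -12  ⇒  (0, 0, 1, 19/24)
     R0 -= 3·R2  ⇒  (1, 0, 0, -11/8)
     R1 -= -4·R2  ⇒  (0, 1, 0, -1/3)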